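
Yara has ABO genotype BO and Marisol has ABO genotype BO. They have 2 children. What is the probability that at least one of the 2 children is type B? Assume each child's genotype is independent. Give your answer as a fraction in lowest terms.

ABO cross BO × BO → 1/4 O, 3/4 B.
So P(type B) = 3/4 per child.
P(none) = (1/4)^2 = 1/16; P(at least one) = 1 − 1/16 = 15/16.

15/16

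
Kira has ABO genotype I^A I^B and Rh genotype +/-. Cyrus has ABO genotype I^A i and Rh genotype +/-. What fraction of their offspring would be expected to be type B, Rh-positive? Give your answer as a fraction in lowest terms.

ABO cross I^A I^B × I^A i → offspring phenotypes: 1/2 A, 1/4 B, 1/4 AB.
Rh cross +/- × +/- → 3/4 Rh+, 1/4 Rh-.
Independent loci: P(type B, Rh-positive) = 1/4 × 3/4 = 3/16.

3/16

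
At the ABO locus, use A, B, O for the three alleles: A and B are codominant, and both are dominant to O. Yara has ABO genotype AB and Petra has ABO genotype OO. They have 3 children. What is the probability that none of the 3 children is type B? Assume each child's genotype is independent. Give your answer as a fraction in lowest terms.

1/8

ABO cross AB × OO → 1/2 A, 1/2 B.
So P(type B) = 1/2 per child.
P(not type B) = 1/2 for one child; (1/2)^3 = 1/8.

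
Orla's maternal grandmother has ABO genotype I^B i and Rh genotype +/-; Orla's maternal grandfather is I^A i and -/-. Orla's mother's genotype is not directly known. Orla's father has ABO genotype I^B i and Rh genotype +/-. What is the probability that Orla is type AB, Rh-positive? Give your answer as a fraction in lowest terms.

5/64

Orla's mother's ABO genotype from I^B i × I^A i: 1/4 I^A I^B, 1/4 I^A i, 1/4 I^B i, 1/4 i i.
Crossing each possibility with the father I^B i and summing P(type AB): 1/4·1/4 + 1/4·1/4 + 1/4·0 + 1/4·0 = 1/8.
Similarly for Rh via the mother's Rh distribution: P(Rh+) = 5/8.
Independent loci: 1/8 × 5/8 = 5/64.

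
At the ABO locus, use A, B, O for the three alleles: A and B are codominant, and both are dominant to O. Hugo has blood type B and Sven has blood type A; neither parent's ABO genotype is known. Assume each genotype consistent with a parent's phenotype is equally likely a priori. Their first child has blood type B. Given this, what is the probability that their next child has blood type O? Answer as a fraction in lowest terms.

1/12

Possible genotypes: Hugo ∈ {BB, BO}; Sven ∈ {AA, AO}.
Weight each parental genotype pair by prior × P(type-B child):
  BB × AO: posterior weight 2/3; P(next child type O) = 0.
  BO × AO: posterior weight 1/3; P(next child type O) = 1/4.
Weighted sum = 1/12.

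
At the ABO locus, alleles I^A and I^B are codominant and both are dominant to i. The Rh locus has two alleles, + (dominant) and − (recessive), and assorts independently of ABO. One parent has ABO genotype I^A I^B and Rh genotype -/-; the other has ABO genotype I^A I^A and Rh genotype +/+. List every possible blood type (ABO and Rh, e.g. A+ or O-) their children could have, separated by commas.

Gametes from I^A I^B × I^A I^A give offspring ABO genotypes I^A I^A, I^A I^B, i.e. phenotypes A, AB.
Rh cross -/- × +/+ → phenotypes Rh+.
Combining independently: A+, AB+.

A+, AB+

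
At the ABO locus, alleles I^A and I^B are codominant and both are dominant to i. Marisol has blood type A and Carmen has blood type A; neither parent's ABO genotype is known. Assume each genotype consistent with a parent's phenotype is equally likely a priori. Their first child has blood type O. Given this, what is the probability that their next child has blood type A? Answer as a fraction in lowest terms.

Possible genotypes: Marisol ∈ {I^A I^A, I^A i}; Carmen ∈ {I^A I^A, I^A i}.
Weight each parental genotype pair by prior × P(type-O child):
  I^A i × I^A i: posterior weight 1; P(next child type A) = 3/4.
Weighted sum = 3/4.

3/4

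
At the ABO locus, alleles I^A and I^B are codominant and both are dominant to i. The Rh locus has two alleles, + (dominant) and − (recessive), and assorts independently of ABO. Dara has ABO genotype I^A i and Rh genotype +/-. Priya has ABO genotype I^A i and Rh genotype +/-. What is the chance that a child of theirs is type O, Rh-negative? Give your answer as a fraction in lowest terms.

1/16

ABO cross I^A i × I^A i → offspring phenotypes: 1/4 O, 3/4 A.
Rh cross +/- × +/- → 3/4 Rh+, 1/4 Rh-.
Independent loci: P(type O, Rh-negative) = 1/4 × 1/4 = 1/16.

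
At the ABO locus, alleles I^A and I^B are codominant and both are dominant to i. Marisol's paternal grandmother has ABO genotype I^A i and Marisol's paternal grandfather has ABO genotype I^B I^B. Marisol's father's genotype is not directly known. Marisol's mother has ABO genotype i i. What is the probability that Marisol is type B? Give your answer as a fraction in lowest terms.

Marisol's father's ABO genotype from I^A i × I^B I^B: 1/2 I^A I^B, 1/2 I^B i.
Crossing each possibility with the mother i i and summing P(type B): 1/2·1/2 + 1/2·1/2 = 1/2.

1/2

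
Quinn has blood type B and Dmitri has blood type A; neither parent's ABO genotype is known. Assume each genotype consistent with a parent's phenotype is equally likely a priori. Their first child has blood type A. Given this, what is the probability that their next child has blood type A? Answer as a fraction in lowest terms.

Possible genotypes: Quinn ∈ {I^B I^B, I^B i}; Dmitri ∈ {I^A I^A, I^A i}.
Weight each parental genotype pair by prior × P(type-A child):
  I^B i × I^A I^A: posterior weight 2/3; P(next child type A) = 1/2.
  I^B i × I^A i: posterior weight 1/3; P(next child type A) = 1/4.
Weighted sum = 5/12.

5/12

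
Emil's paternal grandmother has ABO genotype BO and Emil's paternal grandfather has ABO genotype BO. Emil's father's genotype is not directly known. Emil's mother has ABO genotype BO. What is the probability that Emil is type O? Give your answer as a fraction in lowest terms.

Emil's father's ABO genotype from BO × BO: 1/4 BB, 1/2 BO, 1/4 OO.
Crossing each possibility with the mother BO and summing P(type O): 1/4·0 + 1/2·1/4 + 1/4·1/2 = 1/4.

1/4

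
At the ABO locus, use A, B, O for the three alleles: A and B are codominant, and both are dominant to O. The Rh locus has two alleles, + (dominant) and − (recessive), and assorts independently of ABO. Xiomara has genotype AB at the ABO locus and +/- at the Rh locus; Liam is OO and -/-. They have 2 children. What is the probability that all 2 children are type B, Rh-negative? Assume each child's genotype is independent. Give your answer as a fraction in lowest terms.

ABO cross AB × OO → 1/2 A, 1/2 B.
Rh cross +/- × -/- → 1/2 Rh+, 1/2 Rh-; so P(type B, Rh-negative) = 1/2 × 1/2 = 1/4 per child.
All 2 independent: (1/4)^2 = 1/16.

1/16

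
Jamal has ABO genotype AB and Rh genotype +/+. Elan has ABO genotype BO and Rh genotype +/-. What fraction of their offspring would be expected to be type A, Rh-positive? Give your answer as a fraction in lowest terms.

1/4

ABO cross AB × BO → offspring phenotypes: 1/4 A, 1/2 B, 1/4 AB.
Rh cross +/+ × +/- → 1 Rh+.
Independent loci: P(type A, Rh-positive) = 1/4 × 1 = 1/4.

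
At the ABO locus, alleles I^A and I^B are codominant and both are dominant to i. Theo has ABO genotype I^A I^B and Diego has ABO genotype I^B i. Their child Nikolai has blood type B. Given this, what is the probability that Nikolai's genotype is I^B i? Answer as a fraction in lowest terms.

Cross I^A I^B × I^B i → 1/4 I^A I^B, 1/4 I^A i, 1/4 I^B I^B, 1/4 I^B i.
Type-B genotypes among offspring: I^B I^B (1/4), I^B i (1/4); total 1/2.
P(I^B i | type B) = (1/4) / (1/2) = 1/2.

1/2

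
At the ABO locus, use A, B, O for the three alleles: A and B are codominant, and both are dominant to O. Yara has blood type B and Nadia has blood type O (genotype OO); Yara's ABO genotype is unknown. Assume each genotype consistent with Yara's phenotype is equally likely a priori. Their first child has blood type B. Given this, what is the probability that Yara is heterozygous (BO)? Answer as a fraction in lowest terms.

1/3

Possible genotypes: Yara ∈ {BB, BO}; Nadia ∈ {OO}.
Weight each parental genotype pair by prior × P(type-B child):
  BB × OO: posterior weight 2/3.
  BO × OO: posterior weight 1/3.
Sum the posterior weight over pairs where Yara is BO: 1/3.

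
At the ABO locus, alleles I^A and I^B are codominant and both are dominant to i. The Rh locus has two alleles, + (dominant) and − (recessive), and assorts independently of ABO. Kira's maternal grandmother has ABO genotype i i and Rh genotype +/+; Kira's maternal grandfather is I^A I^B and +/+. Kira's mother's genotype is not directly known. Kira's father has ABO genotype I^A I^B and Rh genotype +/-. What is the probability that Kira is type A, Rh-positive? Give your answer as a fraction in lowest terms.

3/8

Kira's mother's ABO genotype from i i × I^A I^B: 1/2 I^A i, 1/2 I^B i.
Crossing each possibility with the father I^A I^B and summing P(type A): 1/2·1/2 + 1/2·1/4 = 3/8.
Similarly for Rh via the mother's Rh distribution: P(Rh+) = 1.
Independent loci: 3/8 × 1 = 3/8.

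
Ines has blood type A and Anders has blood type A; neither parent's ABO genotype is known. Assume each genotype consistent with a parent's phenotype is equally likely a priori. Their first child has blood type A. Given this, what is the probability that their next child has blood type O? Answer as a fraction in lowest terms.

1/20

Possible genotypes: Ines ∈ {AA, AO}; Anders ∈ {AA, AO}.
Weight each parental genotype pair by prior × P(type-A child):
  AA × AA: posterior weight 4/15; P(next child type O) = 0.
  AA × AO: posterior weight 4/15; P(next child type O) = 0.
  AO × AA: posterior weight 4/15; P(next child type O) = 0.
  AO × AO: posterior weight 1/5; P(next child type O) = 1/4.
Weighted sum = 1/20.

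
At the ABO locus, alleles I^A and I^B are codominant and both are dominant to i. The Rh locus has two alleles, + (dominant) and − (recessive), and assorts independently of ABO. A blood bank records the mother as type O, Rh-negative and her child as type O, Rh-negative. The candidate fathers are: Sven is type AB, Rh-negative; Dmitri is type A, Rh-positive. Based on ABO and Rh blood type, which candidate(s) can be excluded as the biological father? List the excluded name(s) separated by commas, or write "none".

Sven

A candidate is excluded only if no genotype consistent with his phenotype could produce a type O, Rh-negative child with a type O, Rh-negative mother.
Sven (type AB, Rh-): no genotype consistent with that phenotype can produce a type-O Rh- child with a type-O mother.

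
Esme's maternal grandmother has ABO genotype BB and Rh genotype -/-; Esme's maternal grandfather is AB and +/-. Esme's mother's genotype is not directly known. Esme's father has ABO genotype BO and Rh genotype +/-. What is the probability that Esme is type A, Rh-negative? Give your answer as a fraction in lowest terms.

3/64

Esme's mother's ABO genotype from BB × AB: 1/2 AB, 1/2 BB.
Crossing each possibility with the father BO and summing P(type A): 1/2·1/4 + 1/2·0 = 1/8.
Similarly for Rh via the mother's Rh distribution: P(Rh-) = 3/8.
Independent loci: 1/8 × 3/8 = 3/64.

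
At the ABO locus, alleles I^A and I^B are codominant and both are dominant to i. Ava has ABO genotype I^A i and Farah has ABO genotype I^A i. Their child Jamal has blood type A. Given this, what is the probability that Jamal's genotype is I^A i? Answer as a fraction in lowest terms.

2/3

Cross I^A i × I^A i → 1/4 I^A I^A, 1/2 I^A i, 1/4 i i.
Type-A genotypes among offspring: I^A I^A (1/4), I^A i (1/2); total 3/4.
P(I^A i | type A) = (1/2) / (3/4) = 2/3.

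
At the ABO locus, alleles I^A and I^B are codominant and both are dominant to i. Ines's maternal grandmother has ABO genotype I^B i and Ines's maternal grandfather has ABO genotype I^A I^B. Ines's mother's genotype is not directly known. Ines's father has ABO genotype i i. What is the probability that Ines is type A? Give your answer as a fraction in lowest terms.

Ines's mother's ABO genotype from I^B i × I^A I^B: 1/4 I^A I^B, 1/4 I^A i, 1/4 I^B I^B, 1/4 I^B i.
Crossing each possibility with the father i i and summing P(type A): 1/4·1/2 + 1/4·1/2 + 1/4·0 + 1/4·0 = 1/4.

1/4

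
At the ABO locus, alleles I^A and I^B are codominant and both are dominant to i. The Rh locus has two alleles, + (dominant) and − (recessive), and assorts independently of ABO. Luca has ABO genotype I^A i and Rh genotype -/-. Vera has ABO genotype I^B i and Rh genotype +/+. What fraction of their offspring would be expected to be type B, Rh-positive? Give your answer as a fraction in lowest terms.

ABO cross I^A i × I^B i → offspring phenotypes: 1/4 O, 1/4 A, 1/4 B, 1/4 AB.
Rh cross -/- × +/+ → 1 Rh+.
Independent loci: P(type B, Rh-positive) = 1/4 × 1 = 1/4.

1/4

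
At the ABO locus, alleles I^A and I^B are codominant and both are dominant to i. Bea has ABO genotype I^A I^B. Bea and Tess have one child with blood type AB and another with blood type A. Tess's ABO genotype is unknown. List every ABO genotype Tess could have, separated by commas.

I^A I^A, I^A I^B, I^A i, I^B i

For each candidate genotype of Tess, check whether crossing it with I^A I^B can produce every observed child phenotype.
  I^A I^A → possible child types {A, AB} ✓
  I^A I^B → possible child types {A, B, AB} ✓
  I^A i → possible child types {A, B, AB} ✓
  I^B I^B → possible child types {B, AB} ✗
  I^B i → possible child types {A, B, AB} ✓
  i i → possible child types {A, B} ✗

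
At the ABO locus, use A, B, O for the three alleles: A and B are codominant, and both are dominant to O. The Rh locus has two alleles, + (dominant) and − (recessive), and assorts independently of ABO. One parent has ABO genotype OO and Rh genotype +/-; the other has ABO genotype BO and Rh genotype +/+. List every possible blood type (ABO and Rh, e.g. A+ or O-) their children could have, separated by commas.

O+, B+

Gametes from OO × BO give offspring ABO genotypes BO, OO, i.e. phenotypes O, B.
Rh cross +/- × +/+ → phenotypes Rh+.
Combining independently: O+, B+.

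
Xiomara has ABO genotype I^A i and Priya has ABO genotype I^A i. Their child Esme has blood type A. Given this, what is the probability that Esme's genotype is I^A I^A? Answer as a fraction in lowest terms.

Cross I^A i × I^A i → 1/4 I^A I^A, 1/2 I^A i, 1/4 i i.
Type-A genotypes among offspring: I^A I^A (1/4), I^A i (1/2); total 3/4.
P(I^A I^A | type A) = (1/4) / (3/4) = 1/3.

1/3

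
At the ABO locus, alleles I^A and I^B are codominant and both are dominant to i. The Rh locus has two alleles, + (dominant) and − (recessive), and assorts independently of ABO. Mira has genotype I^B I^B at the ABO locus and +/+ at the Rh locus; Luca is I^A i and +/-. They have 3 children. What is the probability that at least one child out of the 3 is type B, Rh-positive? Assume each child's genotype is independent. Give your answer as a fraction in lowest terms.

ABO cross I^B I^B × I^A i → 1/2 B, 1/2 AB.
Rh cross +/+ × +/- → 1 Rh+; so P(type B, Rh-positive) = 1/2 × 1 = 1/2 per child.
P(none) = (1/2)^3 = 1/8; P(at least one) = 1 − 1/8 = 7/8.

7/8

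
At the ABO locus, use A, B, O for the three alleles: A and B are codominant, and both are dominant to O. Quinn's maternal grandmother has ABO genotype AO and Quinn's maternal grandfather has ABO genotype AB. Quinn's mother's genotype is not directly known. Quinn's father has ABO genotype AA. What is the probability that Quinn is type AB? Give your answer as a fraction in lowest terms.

1/4

Quinn's mother's ABO genotype from AO × AB: 1/4 AA, 1/4 AB, 1/4 AO, 1/4 BO.
Crossing each possibility with the father AA and summing P(type AB): 1/4·0 + 1/4·1/2 + 1/4·0 + 1/4·1/2 = 1/4.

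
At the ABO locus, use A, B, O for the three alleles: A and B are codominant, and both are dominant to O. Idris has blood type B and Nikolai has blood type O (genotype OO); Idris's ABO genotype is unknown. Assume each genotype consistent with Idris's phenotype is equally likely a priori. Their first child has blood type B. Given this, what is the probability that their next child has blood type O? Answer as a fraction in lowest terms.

Possible genotypes: Idris ∈ {BB, BO}; Nikolai ∈ {OO}.
Weight each parental genotype pair by prior × P(type-B child):
  BB × OO: posterior weight 2/3; P(next child type O) = 0.
  BO × OO: posterior weight 1/3; P(next child type O) = 1/2.
Weighted sum = 1/6.

1/6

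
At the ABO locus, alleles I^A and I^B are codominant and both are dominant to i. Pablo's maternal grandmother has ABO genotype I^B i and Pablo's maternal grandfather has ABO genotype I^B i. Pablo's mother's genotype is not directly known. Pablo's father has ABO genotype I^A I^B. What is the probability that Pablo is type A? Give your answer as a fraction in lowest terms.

1/4

Pablo's mother's ABO genotype from I^B i × I^B i: 1/4 I^B I^B, 1/2 I^B i, 1/4 i i.
Crossing each possibility with the father I^A I^B and summing P(type A): 1/4·0 + 1/2·1/4 + 1/4·1/2 = 1/4.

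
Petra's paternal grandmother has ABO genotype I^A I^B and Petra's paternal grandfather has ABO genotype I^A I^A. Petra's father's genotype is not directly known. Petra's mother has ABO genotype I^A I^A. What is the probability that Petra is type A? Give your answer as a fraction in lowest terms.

3/4

Petra's father's ABO genotype from I^A I^B × I^A I^A: 1/2 I^A I^A, 1/2 I^A I^B.
Crossing each possibility with the mother I^A I^A and summing P(type A): 1/2·1 + 1/2·1/2 = 3/4.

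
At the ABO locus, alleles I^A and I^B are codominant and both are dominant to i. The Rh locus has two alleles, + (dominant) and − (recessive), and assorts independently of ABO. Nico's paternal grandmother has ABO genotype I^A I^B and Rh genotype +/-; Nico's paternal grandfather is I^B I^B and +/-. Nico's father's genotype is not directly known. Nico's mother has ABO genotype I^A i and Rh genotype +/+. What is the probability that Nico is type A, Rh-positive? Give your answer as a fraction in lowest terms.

Nico's father's ABO genotype from I^A I^B × I^B I^B: 1/2 I^A I^B, 1/2 I^B I^B.
Crossing each possibility with the mother I^A i and summing P(type A): 1/2·1/2 + 1/2·0 = 1/4.
Similarly for Rh via the father's Rh distribution: P(Rh+) = 1.
Independent loci: 1/4 × 1 = 1/4.

1/4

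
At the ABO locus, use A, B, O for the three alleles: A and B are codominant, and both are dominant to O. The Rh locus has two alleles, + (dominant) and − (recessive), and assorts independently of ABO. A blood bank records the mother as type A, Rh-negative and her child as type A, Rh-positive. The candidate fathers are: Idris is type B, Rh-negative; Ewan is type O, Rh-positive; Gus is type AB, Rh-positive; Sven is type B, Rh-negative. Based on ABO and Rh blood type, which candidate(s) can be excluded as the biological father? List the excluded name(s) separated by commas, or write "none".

A candidate is excluded only if no genotype consistent with his phenotype could produce a type A, Rh-positive child with a type A, Rh-negative mother.
Idris (type B, Rh-): no genotype consistent with that phenotype can produce a type-A Rh+ child with a type-A mother.
Sven (type B, Rh-): no genotype consistent with that phenotype can produce a type-A Rh+ child with a type-A mother.

Idris, Sven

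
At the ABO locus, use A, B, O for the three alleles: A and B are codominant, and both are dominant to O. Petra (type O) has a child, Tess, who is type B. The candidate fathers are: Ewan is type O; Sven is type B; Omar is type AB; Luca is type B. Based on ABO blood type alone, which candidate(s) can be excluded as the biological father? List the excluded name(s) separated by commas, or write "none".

A candidate is excluded only if no genotype consistent with his phenotype could produce a type B child with a type O mother.
Ewan (type O): no genotype consistent with that phenotype can produce a type-B child with a type-O mother.

Ewan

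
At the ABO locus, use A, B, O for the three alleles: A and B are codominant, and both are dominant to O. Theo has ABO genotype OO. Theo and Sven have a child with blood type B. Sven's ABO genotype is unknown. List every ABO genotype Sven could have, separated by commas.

AB, BB, BO

For each candidate genotype of Sven, check whether crossing it with OO can produce every observed child phenotype.
  AA → possible child types {A} ✗
  AB → possible child types {A, B} ✓
  AO → possible child types {O, A} ✗
  BB → possible child types {B} ✓
  BO → possible child types {O, B} ✓
  OO → possible child types {O} ✗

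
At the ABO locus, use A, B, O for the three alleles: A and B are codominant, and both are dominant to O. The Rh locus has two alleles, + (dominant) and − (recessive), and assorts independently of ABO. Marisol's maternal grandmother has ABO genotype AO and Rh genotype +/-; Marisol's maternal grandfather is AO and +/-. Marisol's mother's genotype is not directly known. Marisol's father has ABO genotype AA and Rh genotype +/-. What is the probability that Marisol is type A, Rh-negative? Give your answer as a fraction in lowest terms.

Marisol's mother's ABO genotype from AO × AO: 1/4 AA, 1/2 AO, 1/4 OO.
Crossing each possibility with the father AA and summing P(type A): 1/4·1 + 1/2·1 + 1/4·1 = 1.
Similarly for Rh via the mother's Rh distribution: P(Rh-) = 1/4.
Independent loci: 1 × 1/4 = 1/4.

1/4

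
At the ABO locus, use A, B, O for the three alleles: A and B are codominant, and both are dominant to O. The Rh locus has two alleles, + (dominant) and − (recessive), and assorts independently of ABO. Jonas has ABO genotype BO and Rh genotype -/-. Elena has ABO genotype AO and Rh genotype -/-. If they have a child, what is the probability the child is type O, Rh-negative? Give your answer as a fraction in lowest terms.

1/4

ABO cross BO × AO → offspring phenotypes: 1/4 O, 1/4 A, 1/4 B, 1/4 AB.
Rh cross -/- × -/- → 1 Rh-.
Independent loci: P(type O, Rh-negative) = 1/4 × 1 = 1/4.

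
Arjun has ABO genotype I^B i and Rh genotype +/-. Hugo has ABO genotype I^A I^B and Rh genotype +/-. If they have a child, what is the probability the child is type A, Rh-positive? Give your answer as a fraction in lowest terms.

ABO cross I^B i × I^A I^B → offspring phenotypes: 1/4 A, 1/2 B, 1/4 AB.
Rh cross +/- × +/- → 3/4 Rh+, 1/4 Rh-.
Independent loci: P(type A, Rh-positive) = 1/4 × 3/4 = 3/16.

3/16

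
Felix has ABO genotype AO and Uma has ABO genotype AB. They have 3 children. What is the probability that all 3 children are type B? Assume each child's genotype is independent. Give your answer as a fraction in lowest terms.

1/64

ABO cross AO × AB → 1/2 A, 1/4 B, 1/4 AB.
So P(type B) = 1/4 per child.
All 3 independent: (1/4)^3 = 1/64.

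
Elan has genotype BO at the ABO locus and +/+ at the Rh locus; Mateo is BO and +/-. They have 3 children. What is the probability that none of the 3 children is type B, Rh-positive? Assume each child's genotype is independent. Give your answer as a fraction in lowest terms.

ABO cross BO × BO → 1/4 O, 3/4 B.
Rh cross +/+ × +/- → 1 Rh+; so P(type B, Rh-positive) = 3/4 × 1 = 3/4 per child.
P(not type B, Rh-positive) = 1/4 for one child; (1/4)^3 = 1/64.

1/64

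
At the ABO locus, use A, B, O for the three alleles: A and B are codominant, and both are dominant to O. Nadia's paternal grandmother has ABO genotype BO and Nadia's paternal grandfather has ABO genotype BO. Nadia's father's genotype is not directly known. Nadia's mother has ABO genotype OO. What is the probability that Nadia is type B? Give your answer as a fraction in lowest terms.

1/2

Nadia's father's ABO genotype from BO × BO: 1/4 BB, 1/2 BO, 1/4 OO.
Crossing each possibility with the mother OO and summing P(type B): 1/4·1 + 1/2·1/2 + 1/4·0 = 1/2.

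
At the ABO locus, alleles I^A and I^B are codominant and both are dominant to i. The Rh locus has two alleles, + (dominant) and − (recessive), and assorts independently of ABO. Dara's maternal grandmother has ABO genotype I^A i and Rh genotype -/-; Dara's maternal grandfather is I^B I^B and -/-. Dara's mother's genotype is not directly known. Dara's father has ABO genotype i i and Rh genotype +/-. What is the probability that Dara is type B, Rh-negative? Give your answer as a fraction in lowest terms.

1/4

Dara's mother's ABO genotype from I^A i × I^B I^B: 1/2 I^A I^B, 1/2 I^B i.
Crossing each possibility with the father i i and summing P(type B): 1/2·1/2 + 1/2·1/2 = 1/2.
Similarly for Rh via the mother's Rh distribution: P(Rh-) = 1/2.
Independent loci: 1/2 × 1/2 = 1/4.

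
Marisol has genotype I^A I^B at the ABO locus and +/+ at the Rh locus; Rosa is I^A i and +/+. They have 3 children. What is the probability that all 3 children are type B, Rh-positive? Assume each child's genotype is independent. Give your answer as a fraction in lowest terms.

1/64

ABO cross I^A I^B × I^A i → 1/2 A, 1/4 B, 1/4 AB.
Rh cross +/+ × +/+ → 1 Rh+; so P(type B, Rh-positive) = 1/4 × 1 = 1/4 per child.
All 3 independent: (1/4)^3 = 1/64.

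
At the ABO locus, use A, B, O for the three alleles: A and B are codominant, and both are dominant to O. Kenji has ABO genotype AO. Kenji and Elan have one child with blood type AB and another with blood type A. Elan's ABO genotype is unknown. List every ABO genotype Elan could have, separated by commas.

AB, BO

For each candidate genotype of Elan, check whether crossing it with AO can produce every observed child phenotype.
  AA → possible child types {A} ✗
  AB → possible child types {A, B, AB} ✓
  AO → possible child types {O, A} ✗
  BB → possible child types {B, AB} ✗
  BO → possible child types {O, A, B, AB} ✓
  OO → possible child types {O, A} ✗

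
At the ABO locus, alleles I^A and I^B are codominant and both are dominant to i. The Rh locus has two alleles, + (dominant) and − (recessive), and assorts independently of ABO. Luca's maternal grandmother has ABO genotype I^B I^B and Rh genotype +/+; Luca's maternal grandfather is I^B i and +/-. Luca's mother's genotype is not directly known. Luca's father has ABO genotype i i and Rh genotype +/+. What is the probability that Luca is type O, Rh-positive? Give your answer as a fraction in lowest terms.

1/4

Luca's mother's ABO genotype from I^B I^B × I^B i: 1/2 I^B I^B, 1/2 I^B i.
Crossing each possibility with the father i i and summing P(type O): 1/2·0 + 1/2·1/2 = 1/4.
Similarly for Rh via the mother's Rh distribution: P(Rh+) = 1.
Independent loci: 1/4 × 1 = 1/4.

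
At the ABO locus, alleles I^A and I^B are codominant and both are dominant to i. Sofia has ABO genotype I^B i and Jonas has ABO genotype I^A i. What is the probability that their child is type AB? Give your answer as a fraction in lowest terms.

ABO cross I^B i × I^A i → offspring phenotypes: 1/4 O, 1/4 A, 1/4 B, 1/4 AB.
So P(type AB) = 1/4.

1/4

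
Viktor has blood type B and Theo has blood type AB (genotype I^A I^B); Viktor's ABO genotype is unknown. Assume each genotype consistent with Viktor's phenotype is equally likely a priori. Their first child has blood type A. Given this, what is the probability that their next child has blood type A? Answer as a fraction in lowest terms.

1/4

Possible genotypes: Viktor ∈ {I^B I^B, I^B i}; Theo ∈ {I^A I^B}.
Weight each parental genotype pair by prior × P(type-A child):
  I^B i × I^A I^B: posterior weight 1; P(next child type A) = 1/4.
Weighted sum = 1/4.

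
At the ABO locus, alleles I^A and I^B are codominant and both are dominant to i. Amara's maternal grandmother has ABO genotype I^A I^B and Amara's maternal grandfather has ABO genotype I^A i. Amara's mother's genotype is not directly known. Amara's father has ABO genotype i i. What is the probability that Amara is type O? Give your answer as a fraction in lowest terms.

1/4

Amara's mother's ABO genotype from I^A I^B × I^A i: 1/4 I^A I^A, 1/4 I^A I^B, 1/4 I^A i, 1/4 I^B i.
Crossing each possibility with the father i i and summing P(type O): 1/4·0 + 1/4·0 + 1/4·1/2 + 1/4·1/2 = 1/4.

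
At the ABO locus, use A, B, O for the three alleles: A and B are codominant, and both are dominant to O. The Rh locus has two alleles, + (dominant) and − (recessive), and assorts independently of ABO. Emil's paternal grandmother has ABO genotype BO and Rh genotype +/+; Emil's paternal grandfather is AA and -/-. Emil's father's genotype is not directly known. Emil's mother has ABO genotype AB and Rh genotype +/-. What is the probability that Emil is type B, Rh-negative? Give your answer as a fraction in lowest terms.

Emil's father's ABO genotype from BO × AA: 1/2 AB, 1/2 AO.
Crossing each possibility with the mother AB and summing P(type B): 1/2·1/4 + 1/2·1/4 = 1/4.
Similarly for Rh via the father's Rh distribution: P(Rh-) = 1/4.
Independent loci: 1/4 × 1/4 = 1/16.

1/16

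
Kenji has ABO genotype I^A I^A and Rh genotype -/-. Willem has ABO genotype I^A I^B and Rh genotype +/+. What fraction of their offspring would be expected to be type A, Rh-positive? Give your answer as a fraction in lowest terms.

ABO cross I^A I^A × I^A I^B → offspring phenotypes: 1/2 A, 1/2 AB.
Rh cross -/- × +/+ → 1 Rh+.
Independent loci: P(type A, Rh-positive) = 1/2 × 1 = 1/2.

1/2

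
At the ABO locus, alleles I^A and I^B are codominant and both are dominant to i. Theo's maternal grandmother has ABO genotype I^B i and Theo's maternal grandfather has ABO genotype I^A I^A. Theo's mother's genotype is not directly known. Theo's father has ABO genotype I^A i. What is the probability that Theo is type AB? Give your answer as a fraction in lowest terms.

Theo's mother's ABO genotype from I^B i × I^A I^A: 1/2 I^A I^B, 1/2 I^A i.
Crossing each possibility with the father I^A i and summing P(type AB): 1/2·1/4 + 1/2·0 = 1/8.

1/8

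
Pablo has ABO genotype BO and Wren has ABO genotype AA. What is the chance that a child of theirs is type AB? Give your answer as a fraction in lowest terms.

1/2

ABO cross BO × AA → offspring phenotypes: 1/2 A, 1/2 AB.
So P(type AB) = 1/2.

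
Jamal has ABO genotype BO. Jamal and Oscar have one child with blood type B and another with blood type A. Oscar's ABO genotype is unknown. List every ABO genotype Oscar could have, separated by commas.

AB, AO

For each candidate genotype of Oscar, check whether crossing it with BO can produce every observed child phenotype.
  AA → possible child types {A, AB} ✗
  AB → possible child types {A, B, AB} ✓
  AO → possible child types {O, A, B, AB} ✓
  BB → possible child types {B} ✗
  BO → possible child types {O, B} ✗
  OO → possible child types {O, B} ✗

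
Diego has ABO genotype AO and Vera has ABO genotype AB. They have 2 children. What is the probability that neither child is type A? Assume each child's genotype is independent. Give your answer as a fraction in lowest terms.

ABO cross AO × AB → 1/2 A, 1/4 B, 1/4 AB.
So P(type A) = 1/2 per child.
P(not type A) = 1/2 for one child; (1/2)^2 = 1/4.

1/4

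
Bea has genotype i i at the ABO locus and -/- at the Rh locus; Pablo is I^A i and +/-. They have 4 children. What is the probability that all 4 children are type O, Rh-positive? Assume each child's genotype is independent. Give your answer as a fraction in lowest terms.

ABO cross i i × I^A i → 1/2 O, 1/2 A.
Rh cross -/- × +/- → 1/2 Rh+, 1/2 Rh-; so P(type O, Rh-positive) = 1/2 × 1/2 = 1/4 per child.
All 4 independent: (1/4)^4 = 1/256.

1/256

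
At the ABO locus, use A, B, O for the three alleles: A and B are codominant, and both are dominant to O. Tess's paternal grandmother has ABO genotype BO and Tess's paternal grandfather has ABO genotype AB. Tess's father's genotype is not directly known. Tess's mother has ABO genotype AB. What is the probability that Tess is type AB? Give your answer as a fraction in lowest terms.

Tess's father's ABO genotype from BO × AB: 1/4 AB, 1/4 AO, 1/4 BB, 1/4 BO.
Crossing each possibility with the mother AB and summing P(type AB): 1/4·1/2 + 1/4·1/4 + 1/4·1/2 + 1/4·1/4 = 3/8.

3/8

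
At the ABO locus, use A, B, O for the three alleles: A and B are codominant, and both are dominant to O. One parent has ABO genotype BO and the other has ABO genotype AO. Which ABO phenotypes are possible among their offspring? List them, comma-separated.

Gametes from BO × AO give offspring ABO genotypes AB, AO, BO, OO, i.e. phenotypes O, A, B, AB.

O, A, B, AB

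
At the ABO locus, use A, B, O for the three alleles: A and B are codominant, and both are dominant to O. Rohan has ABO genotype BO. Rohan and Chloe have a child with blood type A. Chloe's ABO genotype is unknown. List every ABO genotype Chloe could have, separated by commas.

AA, AB, AO

For each candidate genotype of Chloe, check whether crossing it with BO can produce every observed child phenotype.
  AA → possible child types {A, AB} ✓
  AB → possible child types {A, B, AB} ✓
  AO → possible child types {O, A, B, AB} ✓
  BB → possible child types {B} ✗
  BO → possible child types {O, B} ✗
  OO → possible child types {O, B} ✗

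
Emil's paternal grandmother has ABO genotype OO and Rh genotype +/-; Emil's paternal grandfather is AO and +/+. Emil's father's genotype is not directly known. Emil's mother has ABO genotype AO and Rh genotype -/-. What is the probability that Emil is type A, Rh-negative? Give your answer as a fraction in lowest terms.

Emil's father's ABO genotype from OO × AO: 1/2 AO, 1/2 OO.
Crossing each possibility with the mother AO and summing P(type A): 1/2·3/4 + 1/2·1/2 = 5/8.
Similarly for Rh via the father's Rh distribution: P(Rh-) = 1/4.
Independent loci: 5/8 × 1/4 = 5/32.

5/32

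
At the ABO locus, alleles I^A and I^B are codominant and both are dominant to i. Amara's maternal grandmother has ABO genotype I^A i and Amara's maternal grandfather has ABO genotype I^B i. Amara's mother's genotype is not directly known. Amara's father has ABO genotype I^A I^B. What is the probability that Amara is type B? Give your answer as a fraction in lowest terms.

Amara's mother's ABO genotype from I^A i × I^B i: 1/4 I^A I^B, 1/4 I^A i, 1/4 I^B i, 1/4 i i.
Crossing each possibility with the father I^A I^B and summing P(type B): 1/4·1/4 + 1/4·1/4 + 1/4·1/2 + 1/4·1/2 = 3/8.

3/8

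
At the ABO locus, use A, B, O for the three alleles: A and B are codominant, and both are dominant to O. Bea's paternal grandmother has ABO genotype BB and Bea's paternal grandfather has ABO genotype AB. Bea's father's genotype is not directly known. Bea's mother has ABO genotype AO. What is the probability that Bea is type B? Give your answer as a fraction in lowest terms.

Bea's father's ABO genotype from BB × AB: 1/2 AB, 1/2 BB.
Crossing each possibility with the mother AO and summing P(type B): 1/2·1/4 + 1/2·1/2 = 3/8.

3/8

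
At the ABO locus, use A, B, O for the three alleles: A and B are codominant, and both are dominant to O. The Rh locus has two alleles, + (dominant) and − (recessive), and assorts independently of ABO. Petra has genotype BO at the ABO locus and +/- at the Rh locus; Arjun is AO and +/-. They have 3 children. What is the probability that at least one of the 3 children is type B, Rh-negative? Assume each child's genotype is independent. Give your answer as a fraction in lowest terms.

ABO cross BO × AO → 1/4 O, 1/4 A, 1/4 B, 1/4 AB.
Rh cross +/- × +/- → 3/4 Rh+, 1/4 Rh-; so P(type B, Rh-negative) = 1/4 × 1/4 = 1/16 per child.
P(none) = (15/16)^3 = 3375/4096; P(at least one) = 1 − 3375/4096 = 721/4096.

721/4096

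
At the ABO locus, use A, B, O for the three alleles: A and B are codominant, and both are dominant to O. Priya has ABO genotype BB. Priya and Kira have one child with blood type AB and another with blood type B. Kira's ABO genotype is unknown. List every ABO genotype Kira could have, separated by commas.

For each candidate genotype of Kira, check whether crossing it with BB can produce every observed child phenotype.
  AA → possible child types {AB} ✗
  AB → possible child types {B, AB} ✓
  AO → possible child types {B, AB} ✓
  BB → possible child types {B} ✗
  BO → possible child types {B} ✗
  OO → possible child types {B} ✗

AB, AO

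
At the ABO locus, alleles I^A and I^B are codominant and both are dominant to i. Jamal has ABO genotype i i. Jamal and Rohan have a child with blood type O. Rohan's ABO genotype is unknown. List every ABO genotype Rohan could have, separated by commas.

I^A i, I^B i, i i

For each candidate genotype of Rohan, check whether crossing it with i i can produce every observed child phenotype.
  I^A I^A → possible child types {A} ✗
  I^A I^B → possible child types {A, B} ✗
  I^A i → possible child types {O, A} ✓
  I^B I^B → possible child types {B} ✗
  I^B i → possible child types {O, B} ✓
  i i → possible child types {O} ✓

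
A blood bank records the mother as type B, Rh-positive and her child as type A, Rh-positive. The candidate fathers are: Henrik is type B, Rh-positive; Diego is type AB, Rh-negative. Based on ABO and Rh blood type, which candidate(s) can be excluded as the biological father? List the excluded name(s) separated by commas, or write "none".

Henrik

A candidate is excluded only if no genotype consistent with his phenotype could produce a type A, Rh-positive child with a type B, Rh-positive mother.
Henrik (type B, Rh+): no genotype consistent with that phenotype can produce a type-A Rh+ child with a type-B mother.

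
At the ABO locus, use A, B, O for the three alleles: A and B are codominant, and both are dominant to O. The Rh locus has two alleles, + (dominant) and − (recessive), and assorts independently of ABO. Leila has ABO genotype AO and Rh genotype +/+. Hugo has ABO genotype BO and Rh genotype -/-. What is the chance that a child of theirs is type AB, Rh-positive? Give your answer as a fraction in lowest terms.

1/4

ABO cross AO × BO → offspring phenotypes: 1/4 O, 1/4 A, 1/4 B, 1/4 AB.
Rh cross +/+ × -/- → 1 Rh+.
Independent loci: P(type AB, Rh-positive) = 1/4 × 1 = 1/4.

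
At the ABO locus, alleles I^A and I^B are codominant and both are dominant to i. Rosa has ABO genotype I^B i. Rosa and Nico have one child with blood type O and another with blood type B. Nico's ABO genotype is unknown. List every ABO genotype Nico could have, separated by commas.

For each candidate genotype of Nico, check whether crossing it with I^B i can produce every observed child phenotype.
  I^A I^A → possible child types {A, AB} ✗
  I^A I^B → possible child types {A, B, AB} ✗
  I^A i → possible child types {O, A, B, AB} ✓
  I^B I^B → possible child types {B} ✗
  I^B i → possible child types {O, B} ✓
  i i → possible child types {O, B} ✓

I^A i, I^B i, i i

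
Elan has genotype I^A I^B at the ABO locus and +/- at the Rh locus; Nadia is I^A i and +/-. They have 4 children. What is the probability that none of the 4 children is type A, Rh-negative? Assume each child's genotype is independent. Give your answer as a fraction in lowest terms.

ABO cross I^A I^B × I^A i → 1/2 A, 1/4 B, 1/4 AB.
Rh cross +/- × +/- → 3/4 Rh+, 1/4 Rh-; so P(type A, Rh-negative) = 1/2 × 1/4 = 1/8 per child.
P(not type A, Rh-negative) = 7/8 for one child; (7/8)^4 = 2401/4096.

2401/4096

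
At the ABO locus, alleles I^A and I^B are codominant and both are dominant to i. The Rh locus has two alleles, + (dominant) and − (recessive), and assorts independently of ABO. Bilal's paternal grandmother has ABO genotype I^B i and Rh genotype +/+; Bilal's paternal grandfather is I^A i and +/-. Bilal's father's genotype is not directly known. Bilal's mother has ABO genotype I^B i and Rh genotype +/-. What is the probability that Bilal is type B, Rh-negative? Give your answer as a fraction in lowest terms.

1/16

Bilal's father's ABO genotype from I^B i × I^A i: 1/4 I^A I^B, 1/4 I^A i, 1/4 I^B i, 1/4 i i.
Crossing each possibility with the mother I^B i and summing P(type B): 1/4·1/2 + 1/4·1/4 + 1/4·3/4 + 1/4·1/2 = 1/2.
Similarly for Rh via the father's Rh distribution: P(Rh-) = 1/8.
Independent loci: 1/2 × 1/8 = 1/16.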